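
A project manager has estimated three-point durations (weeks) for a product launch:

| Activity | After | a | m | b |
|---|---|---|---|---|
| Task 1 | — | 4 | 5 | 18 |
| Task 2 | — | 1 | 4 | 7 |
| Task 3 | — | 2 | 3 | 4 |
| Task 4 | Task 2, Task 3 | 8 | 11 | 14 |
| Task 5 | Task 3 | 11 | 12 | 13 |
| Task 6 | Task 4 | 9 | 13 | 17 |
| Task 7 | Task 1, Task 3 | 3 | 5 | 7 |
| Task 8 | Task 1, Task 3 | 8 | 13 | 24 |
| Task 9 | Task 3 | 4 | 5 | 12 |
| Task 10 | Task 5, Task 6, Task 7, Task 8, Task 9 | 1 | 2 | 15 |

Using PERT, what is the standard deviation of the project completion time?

te_Task 1 = (4 + 4·5 + 18)/6 = 42/6 = 7; σ²_Task 1 = ((18−4)/6)² = 5.444
te_Task 2 = (1 + 4·4 + 7)/6 = 24/6 = 4; σ²_Task 2 = ((7−1)/6)² = 1.000
te_Task 3 = (2 + 4·3 + 4)/6 = 18/6 = 3; σ²_Task 3 = ((4−2)/6)² = 0.111
te_Task 4 = (8 + 4·11 + 14)/6 = 66/6 = 11; σ²_Task 4 = ((14−8)/6)² = 1.000
te_Task 5 = (11 + 4·12 + 13)/6 = 72/6 = 12; σ²_Task 5 = ((13−11)/6)² = 0.111
te_Task 6 = (9 + 4·13 + 17)/6 = 78/6 = 13; σ²_Task 6 = ((17−9)/6)² = 1.778
te_Task 7 = (3 + 4·5 + 7)/6 = 30/6 = 5; σ²_Task 7 = ((7−3)/6)² = 0.444
te_Task 8 = (8 + 4·13 + 24)/6 = 84/6 = 14; σ²_Task 8 = ((24−8)/6)² = 7.111
te_Task 9 = (4 + 4·5 + 12)/6 = 36/6 = 6; σ²_Task 9 = ((12−4)/6)² = 1.778
te_Task 10 = (1 + 4·2 + 15)/6 = 24/6 = 4; σ²_Task 10 = ((15−1)/6)² = 5.444

Forward pass:
ES_Task 1 = 0; EF_Task 1 = 7
ES_Task 2 = 0; EF_Task 2 = 4
ES_Task 3 = 0; EF_Task 3 = 3
ES_Task 4 = max(EF_Task 2=4, EF_Task 3=3) = 4; EF_Task 4 = 4+11 = 15
ES_Task 5 = 3; EF_Task 5 = 3+12 = 15
ES_Task 6 = 15; EF_Task 6 = 15+13 = 28
ES_Task 7 = max(EF_Task 1=7, EF_Task 3=3) = 7; EF_Task 7 = 7+5 = 12
ES_Task 8 = max(EF_Task 1=7, EF_Task 3=3) = 7; EF_Task 8 = 7+14 = 21
ES_Task 9 = 3; EF_Task 9 = 3+6 = 9
ES_Task 10 = max(EF_Task 5=15, EF_Task 6=28, EF_Task 7=12, EF_Task 8=21, EF_Task 9=9) = 28; EF_Task 10 = 28+4 = 32
Expected project duration μ = 32 weeks. Critical path: Task 2 → Task 4 → Task 6 → Task 10.

Variance along critical path = 1.000 + 1.000 + 1.778 + 5.444 = 9.222
σ = √9.222 = 3.037 weeks

3.04 weeks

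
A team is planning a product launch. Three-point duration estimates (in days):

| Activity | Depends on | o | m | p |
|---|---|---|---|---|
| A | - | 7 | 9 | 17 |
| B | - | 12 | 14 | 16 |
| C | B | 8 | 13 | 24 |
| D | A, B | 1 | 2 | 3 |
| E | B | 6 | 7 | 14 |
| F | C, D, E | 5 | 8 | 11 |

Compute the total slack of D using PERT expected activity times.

12 days

te_A = (7 + 4·9 + 17)/6 = 60/6 = 10
te_B = (12 + 4·14 + 16)/6 = 84/6 = 14
te_C = (8 + 4·13 + 24)/6 = 84/6 = 14
te_D = (1 + 4·2 + 3)/6 = 12/6 = 2
te_E = (6 + 4·7 + 14)/6 = 48/6 = 8
te_F = (5 + 4·8 + 11)/6 = 48/6 = 8

Forward pass:
ES_A = 0; EF_A = 10
ES_B = 0; EF_B = 14
ES_C = 14; EF_C = 14+14 = 28
ES_D = max(EF_A=10, EF_B=14) = 14; EF_D = 14+2 = 16
ES_E = 14; EF_E = 14+8 = 22
ES_F = max(EF_C=28, EF_D=16, EF_E=22) = 28; EF_F = 28+8 = 36
Expected project duration μ = 36 days. Critical path: B → C → F.

Backward pass:
LF_F = 36; LS_F = 36−8 = 28
LF_E = LS_F = 28; LS_E = 28−8 = 20
LF_D = LS_F = 28; LS_D = 28−2 = 26
LF_C = LS_F = 28; LS_C = 28−14 = 14
LF_B = min(LS_C=14, LS_D=26, LS_E=20) = 14; LS_B = 14−14 = 0
LF_A = LS_D = 26; LS_A = 26−10 = 16
Slack_D = LS_D − ES_D = 26 − 14 = 12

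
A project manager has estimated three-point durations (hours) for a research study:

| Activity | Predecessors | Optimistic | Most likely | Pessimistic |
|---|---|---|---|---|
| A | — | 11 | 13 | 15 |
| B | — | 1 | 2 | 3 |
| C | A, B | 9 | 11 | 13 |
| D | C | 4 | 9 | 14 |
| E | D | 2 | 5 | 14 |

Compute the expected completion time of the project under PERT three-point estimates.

39 hours

te_A = (11 + 4·13 + 15)/6 = 78/6 = 13
te_B = (1 + 4·2 + 3)/6 = 12/6 = 2
te_C = (9 + 4·11 + 13)/6 = 66/6 = 11
te_D = (4 + 4·9 + 14)/6 = 54/6 = 9
te_E = (2 + 4·5 + 14)/6 = 36/6 = 6

Forward pass:
ES_A = 0; EF_A = 13
ES_B = 0; EF_B = 2
ES_C = max(EF_A=13, EF_B=2) = 13; EF_C = 13+11 = 24
ES_D = 24; EF_D = 24+9 = 33
ES_E = 33; EF_E = 33+6 = 39
Expected project duration μ = 39 hours. Critical path: A → C → D → E.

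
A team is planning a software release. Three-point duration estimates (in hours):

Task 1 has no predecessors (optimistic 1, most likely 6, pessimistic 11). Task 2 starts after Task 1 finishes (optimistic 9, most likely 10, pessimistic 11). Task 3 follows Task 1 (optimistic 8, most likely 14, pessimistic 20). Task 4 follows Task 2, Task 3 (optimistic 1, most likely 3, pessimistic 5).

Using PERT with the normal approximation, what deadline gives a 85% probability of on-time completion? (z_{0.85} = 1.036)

25.8 hours

te_Task 1 = (1 + 4·6 + 11)/6 = 36/6 = 6; σ²_Task 1 = ((11−1)/6)² = 2.778
te_Task 2 = (9 + 4·10 + 11)/6 = 60/6 = 10; σ²_Task 2 = ((11−9)/6)² = 0.111
te_Task 3 = (8 + 4·14 + 20)/6 = 84/6 = 14; σ²_Task 3 = ((20−8)/6)² = 4.000
te_Task 4 = (1 + 4·3 + 5)/6 = 18/6 = 3; σ²_Task 4 = ((5−1)/6)² = 0.444

Forward pass:
ES_Task 1 = 0; EF_Task 1 = 6
ES_Task 2 = 6; EF_Task 2 = 6+10 = 16
ES_Task 3 = 6; EF_Task 3 = 6+14 = 20
ES_Task 4 = max(EF_Task 2=16, EF_Task 3=20) = 20; EF_Task 4 = 20+3 = 23
Expected project duration μ = 23 hours. Critical path: Task 1 → Task 3 → Task 4.

Variance along critical path = 2.778 + 4.000 + 0.444 = 7.222; σ = 2.687 hours.
D = μ + z·σ = 23 + 1.036·2.687 = 25.8 hours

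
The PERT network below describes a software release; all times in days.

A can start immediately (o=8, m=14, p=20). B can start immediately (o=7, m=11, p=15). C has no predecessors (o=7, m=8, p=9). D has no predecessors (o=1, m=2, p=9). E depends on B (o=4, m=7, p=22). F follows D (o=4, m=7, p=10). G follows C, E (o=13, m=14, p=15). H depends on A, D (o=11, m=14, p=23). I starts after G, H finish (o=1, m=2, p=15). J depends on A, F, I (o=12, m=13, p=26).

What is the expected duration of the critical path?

53 days

te_A = (8 + 4·14 + 20)/6 = 84/6 = 14
te_B = (7 + 4·11 + 15)/6 = 66/6 = 11
te_C = (7 + 4·8 + 9)/6 = 48/6 = 8
te_D = (1 + 4·2 + 9)/6 = 18/6 = 3
te_E = (4 + 4·7 + 22)/6 = 54/6 = 9
te_F = (4 + 4·7 + 10)/6 = 42/6 = 7
te_G = (13 + 4·14 + 15)/6 = 84/6 = 14
te_H = (11 + 4·14 + 23)/6 = 90/6 = 15
te_I = (1 + 4·2 + 15)/6 = 24/6 = 4
te_J = (12 + 4·13 + 26)/6 = 90/6 = 15

Forward pass:
ES_A = 0; EF_A = 14
ES_B = 0; EF_B = 11
ES_C = 0; EF_C = 8
ES_D = 0; EF_D = 3
ES_E = 11; EF_E = 11+9 = 20
ES_F = 3; EF_F = 3+7 = 10
ES_G = max(EF_C=8, EF_E=20) = 20; EF_G = 20+14 = 34
ES_H = max(EF_A=14, EF_D=3) = 14; EF_H = 14+15 = 29
ES_I = max(EF_G=34, EF_H=29) = 34; EF_I = 34+4 = 38
ES_J = max(EF_A=14, EF_F=10, EF_I=38) = 38; EF_J = 38+15 = 53
Expected project duration μ = 53 days. Critical path: B → E → G → I → J.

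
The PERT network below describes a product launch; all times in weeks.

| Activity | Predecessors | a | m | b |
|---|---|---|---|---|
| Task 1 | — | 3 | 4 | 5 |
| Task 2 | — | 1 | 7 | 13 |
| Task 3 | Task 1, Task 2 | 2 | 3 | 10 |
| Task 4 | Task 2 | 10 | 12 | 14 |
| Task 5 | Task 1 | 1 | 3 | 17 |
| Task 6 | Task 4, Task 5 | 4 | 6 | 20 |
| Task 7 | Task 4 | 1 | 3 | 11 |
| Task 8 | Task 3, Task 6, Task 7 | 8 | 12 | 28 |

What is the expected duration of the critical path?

41 weeks

te_Task 1 = (3 + 4·4 + 5)/6 = 24/6 = 4
te_Task 2 = (1 + 4·7 + 13)/6 = 42/6 = 7
te_Task 3 = (2 + 4·3 + 10)/6 = 24/6 = 4
te_Task 4 = (10 + 4·12 + 14)/6 = 72/6 = 12
te_Task 5 = (1 + 4·3 + 17)/6 = 30/6 = 5
te_Task 6 = (4 + 4·6 + 20)/6 = 48/6 = 8
te_Task 7 = (1 + 4·3 + 11)/6 = 24/6 = 4
te_Task 8 = (8 + 4·12 + 28)/6 = 84/6 = 14

Forward pass:
ES_Task 1 = 0; EF_Task 1 = 4
ES_Task 2 = 0; EF_Task 2 = 7
ES_Task 3 = max(EF_Task 1=4, EF_Task 2=7) = 7; EF_Task 3 = 7+4 = 11
ES_Task 4 = 7; EF_Task 4 = 7+12 = 19
ES_Task 5 = 4; EF_Task 5 = 4+5 = 9
ES_Task 6 = max(EF_Task 4=19, EF_Task 5=9) = 19; EF_Task 6 = 19+8 = 27
ES_Task 7 = 19; EF_Task 7 = 19+4 = 23
ES_Task 8 = max(EF_Task 3=11, EF_Task 6=27, EF_Task 7=23) = 27; EF_Task 8 = 27+14 = 41
Expected project duration μ = 41 weeks. Critical path: Task 2 → Task 4 → Task 6 → Task 8.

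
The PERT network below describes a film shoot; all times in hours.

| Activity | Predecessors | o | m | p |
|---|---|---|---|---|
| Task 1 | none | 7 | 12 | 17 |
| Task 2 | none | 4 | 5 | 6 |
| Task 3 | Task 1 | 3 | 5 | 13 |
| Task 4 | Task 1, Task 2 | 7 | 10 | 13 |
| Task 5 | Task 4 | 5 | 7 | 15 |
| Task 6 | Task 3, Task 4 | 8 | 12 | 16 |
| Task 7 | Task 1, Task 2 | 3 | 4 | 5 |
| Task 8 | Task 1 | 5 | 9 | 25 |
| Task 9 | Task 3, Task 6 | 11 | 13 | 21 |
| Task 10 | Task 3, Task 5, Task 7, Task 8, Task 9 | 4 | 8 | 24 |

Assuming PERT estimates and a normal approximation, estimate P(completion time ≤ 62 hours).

0.818

te_Task 1 = (7 + 4·12 + 17)/6 = 72/6 = 12; σ²_Task 1 = ((17−7)/6)² = 2.778
te_Task 2 = (4 + 4·5 + 6)/6 = 30/6 = 5; σ²_Task 2 = ((6−4)/6)² = 0.111
te_Task 3 = (3 + 4·5 + 13)/6 = 36/6 = 6; σ²_Task 3 = ((13−3)/6)² = 2.778
te_Task 4 = (7 + 4·10 + 13)/6 = 60/6 = 10; σ²_Task 4 = ((13−7)/6)² = 1.000
te_Task 5 = (5 + 4·7 + 15)/6 = 48/6 = 8; σ²_Task 5 = ((15−5)/6)² = 2.778
te_Task 6 = (8 + 4·12 + 16)/6 = 72/6 = 12; σ²_Task 6 = ((16−8)/6)² = 1.778
te_Task 7 = (3 + 4·4 + 5)/6 = 24/6 = 4; σ²_Task 7 = ((5−3)/6)² = 0.111
te_Task 8 = (5 + 4·9 + 25)/6 = 66/6 = 11; σ²_Task 8 = ((25−5)/6)² = 11.111
te_Task 9 = (11 + 4·13 + 21)/6 = 84/6 = 14; σ²_Task 9 = ((21−11)/6)² = 2.778
te_Task 10 = (4 + 4·8 + 24)/6 = 60/6 = 10; σ²_Task 10 = ((24−4)/6)² = 11.111

Forward pass:
ES_Task 1 = 0; EF_Task 1 = 12
ES_Task 2 = 0; EF_Task 2 = 5
ES_Task 3 = 12; EF_Task 3 = 12+6 = 18
ES_Task 4 = max(EF_Task 1=12, EF_Task 2=5) = 12; EF_Task 4 = 12+10 = 22
ES_Task 5 = 22; EF_Task 5 = 22+8 = 30
ES_Task 6 = max(EF_Task 3=18, EF_Task 4=22) = 22; EF_Task 6 = 22+12 = 34
ES_Task 7 = max(EF_Task 1=12, EF_Task 2=5) = 12; EF_Task 7 = 12+4 = 16
ES_Task 8 = 12; EF_Task 8 = 12+11 = 23
ES_Task 9 = max(EF_Task 3=18, EF_Task 6=34) = 34; EF_Task 9 = 34+14 = 48
ES_Task 10 = max(EF_Task 3=18, EF_Task 5=30, EF_Task 7=16, EF_Task 8=23, EF_Task 9=48) = 48; EF_Task 10 = 48+10 = 58
Expected project duration μ = 58 hours. Critical path: Task 1 → Task 4 → Task 6 → Task 9 → Task 10.

Variance along critical path = 2.778 + 1.000 + 1.778 + 2.778 + 11.111 = 19.444; σ = √19.444 = 4.410 hours.
Z = (62 − 58) / 4.410 = 0.907
P(T ≤ 62) = Φ(0.907) ≈ 0.818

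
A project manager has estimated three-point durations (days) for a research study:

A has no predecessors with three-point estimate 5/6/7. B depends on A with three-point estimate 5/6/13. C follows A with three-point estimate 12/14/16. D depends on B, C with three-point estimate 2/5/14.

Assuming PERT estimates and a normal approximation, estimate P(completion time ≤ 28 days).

0.826

te_A = (5 + 4·6 + 7)/6 = 36/6 = 6; σ²_A = ((7−5)/6)² = 0.111
te_B = (5 + 4·6 + 13)/6 = 42/6 = 7; σ²_B = ((13−5)/6)² = 1.778
te_C = (12 + 4·14 + 16)/6 = 84/6 = 14; σ²_C = ((16−12)/6)² = 0.444
te_D = (2 + 4·5 + 14)/6 = 36/6 = 6; σ²_D = ((14−2)/6)² = 4.000

Forward pass:
ES_A = 0; EF_A = 6
ES_B = 6; EF_B = 6+7 = 13
ES_C = 6; EF_C = 6+14 = 20
ES_D = max(EF_B=13, EF_C=20) = 20; EF_D = 20+6 = 26
Expected project duration μ = 26 days. Critical path: A → C → D.

Variance along critical path = 0.111 + 0.444 + 4.000 = 4.556; σ = √4.556 = 2.134 days.
Z = (28 − 26) / 2.134 = 0.937
P(T ≤ 28) = Φ(0.937) ≈ 0.826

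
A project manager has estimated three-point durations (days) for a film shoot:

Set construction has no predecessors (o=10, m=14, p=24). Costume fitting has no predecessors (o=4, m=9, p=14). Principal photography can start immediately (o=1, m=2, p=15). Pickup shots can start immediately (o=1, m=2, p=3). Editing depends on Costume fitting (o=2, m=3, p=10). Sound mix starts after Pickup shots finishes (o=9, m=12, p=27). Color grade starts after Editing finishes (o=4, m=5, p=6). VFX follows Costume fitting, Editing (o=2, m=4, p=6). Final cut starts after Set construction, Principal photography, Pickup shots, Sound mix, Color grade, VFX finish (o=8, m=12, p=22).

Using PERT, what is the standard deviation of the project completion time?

te_Set construction = (10 + 4·14 + 24)/6 = 90/6 = 15; σ²_Set construction = ((24−10)/6)² = 5.444
te_Costume fitting = (4 + 4·9 + 14)/6 = 54/6 = 9; σ²_Costume fitting = ((14−4)/6)² = 2.778
te_Principal photography = (1 + 4·2 + 15)/6 = 24/6 = 4; σ²_Principal photography = ((15−1)/6)² = 5.444
te_Pickup shots = (1 + 4·2 + 3)/6 = 12/6 = 2; σ²_Pickup shots = ((3−1)/6)² = 0.111
te_Editing = (2 + 4·3 + 10)/6 = 24/6 = 4; σ²_Editing = ((10−2)/6)² = 1.778
te_Sound mix = (9 + 4·12 + 27)/6 = 84/6 = 14; σ²_Sound mix = ((27−9)/6)² = 9.000
te_Color grade = (4 + 4·5 + 6)/6 = 30/6 = 5; σ²_Color grade = ((6−4)/6)² = 0.111
te_VFX = (2 + 4·4 + 6)/6 = 24/6 = 4; σ²_VFX = ((6−2)/6)² = 0.444
te_Final cut = (8 + 4·12 + 22)/6 = 78/6 = 13; σ²_Final cut = ((22−8)/6)² = 5.444

Forward pass:
ES_Set construction = 0; EF_Set construction = 15
ES_Costume fitting = 0; EF_Costume fitting = 9
ES_Principal photography = 0; EF_Principal photography = 4
ES_Pickup shots = 0; EF_Pickup shots = 2
ES_Editing = 9; EF_Editing = 9+4 = 13
ES_Sound mix = 2; EF_Sound mix = 2+14 = 16
ES_Color grade = 13; EF_Color grade = 13+5 = 18
ES_VFX = max(EF_Costume fitting=9, EF_Editing=13) = 13; EF_VFX = 13+4 = 17
ES_Final cut = max(EF_Set construction=15, EF_Principal photography=4, EF_Pickup shots=2, EF_Sound mix=16, EF_Color grade=18, EF_VFX=17) = 18; EF_Final cut = 18+13 = 31
Expected project duration μ = 31 days. Critical path: Costume fitting → Editing → Color grade → Final cut.

Variance along critical path = 2.778 + 1.778 + 0.111 + 5.444 = 10.111
σ = √10.111 = 3.180 days

3.18 days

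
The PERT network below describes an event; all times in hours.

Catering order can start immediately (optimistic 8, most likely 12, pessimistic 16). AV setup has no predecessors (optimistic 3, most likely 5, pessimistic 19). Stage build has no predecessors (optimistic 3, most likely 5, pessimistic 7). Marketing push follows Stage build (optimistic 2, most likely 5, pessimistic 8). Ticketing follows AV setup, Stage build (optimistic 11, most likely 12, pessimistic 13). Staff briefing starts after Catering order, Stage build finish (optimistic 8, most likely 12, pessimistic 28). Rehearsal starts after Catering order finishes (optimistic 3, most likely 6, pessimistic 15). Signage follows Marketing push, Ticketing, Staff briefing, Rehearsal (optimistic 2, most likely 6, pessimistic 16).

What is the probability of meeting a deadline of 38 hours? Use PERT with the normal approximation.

te_Catering order = (8 + 4·12 + 16)/6 = 72/6 = 12; σ²_Catering order = ((16−8)/6)² = 1.778
te_AV setup = (3 + 4·5 + 19)/6 = 42/6 = 7; σ²_AV setup = ((19−3)/6)² = 7.111
te_Stage build = (3 + 4·5 + 7)/6 = 30/6 = 5; σ²_Stage build = ((7−3)/6)² = 0.444
te_Marketing push = (2 + 4·5 + 8)/6 = 30/6 = 5; σ²_Marketing push = ((8−2)/6)² = 1.000
te_Ticketing = (11 + 4·12 + 13)/6 = 72/6 = 12; σ²_Ticketing = ((13−11)/6)² = 0.111
te_Staff briefing = (8 + 4·12 + 28)/6 = 84/6 = 14; σ²_Staff briefing = ((28−8)/6)² = 11.111
te_Rehearsal = (3 + 4·6 + 15)/6 = 42/6 = 7; σ²_Rehearsal = ((15−3)/6)² = 4.000
te_Signage = (2 + 4·6 + 16)/6 = 42/6 = 7; σ²_Signage = ((16−2)/6)² = 5.444

Forward pass:
ES_Catering order = 0; EF_Catering order = 12
ES_AV setup = 0; EF_AV setup = 7
ES_Stage build = 0; EF_Stage build = 5
ES_Marketing push = 5; EF_Marketing push = 5+5 = 10
ES_Ticketing = max(EF_AV setup=7, EF_Stage build=5) = 7; EF_Ticketing = 7+12 = 19
ES_Staff briefing = max(EF_Catering order=12, EF_Stage build=5) = 12; EF_Staff briefing = 12+14 = 26
ES_Rehearsal = 12; EF_Rehearsal = 12+7 = 19
ES_Signage = max(EF_Marketing push=10, EF_Ticketing=19, EF_Staff briefing=26, EF_Rehearsal=19) = 26; EF_Signage = 26+7 = 33
Expected project duration μ = 33 hours. Critical path: Catering order → Staff briefing → Signage.

Variance along critical path = 1.778 + 11.111 + 5.444 = 18.333; σ = √18.333 = 4.282 hours.
Z = (38 − 33) / 4.282 = 1.168
P(T ≤ 38) = Φ(1.168) ≈ 0.879

0.879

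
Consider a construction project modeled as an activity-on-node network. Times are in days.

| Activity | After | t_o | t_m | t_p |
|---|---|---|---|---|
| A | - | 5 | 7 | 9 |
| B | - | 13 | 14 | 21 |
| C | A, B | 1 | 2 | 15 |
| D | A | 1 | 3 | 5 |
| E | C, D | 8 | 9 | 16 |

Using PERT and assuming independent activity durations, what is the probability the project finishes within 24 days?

0.048

te_A = (5 + 4·7 + 9)/6 = 42/6 = 7; σ²_A = ((9−5)/6)² = 0.444
te_B = (13 + 4·14 + 21)/6 = 90/6 = 15; σ²_B = ((21−13)/6)² = 1.778
te_C = (1 + 4·2 + 15)/6 = 24/6 = 4; σ²_C = ((15−1)/6)² = 5.444
te_D = (1 + 4·3 + 5)/6 = 18/6 = 3; σ²_D = ((5−1)/6)² = 0.444
te_E = (8 + 4·9 + 16)/6 = 60/6 = 10; σ²_E = ((16−8)/6)² = 1.778

Forward pass:
ES_A = 0; EF_A = 7
ES_B = 0; EF_B = 15
ES_C = max(EF_A=7, EF_B=15) = 15; EF_C = 15+4 = 19
ES_D = 7; EF_D = 7+3 = 10
ES_E = max(EF_C=19, EF_D=10) = 19; EF_E = 19+10 = 29
Expected project duration μ = 29 days. Critical path: B → C → E.

Variance along critical path = 1.778 + 5.444 + 1.778 = 9.000; σ = √9.000 = 3.000 days.
Z = (24 − 29) / 3.000 = -1.667
P(T ≤ 24) = Φ(-1.667) ≈ 0.048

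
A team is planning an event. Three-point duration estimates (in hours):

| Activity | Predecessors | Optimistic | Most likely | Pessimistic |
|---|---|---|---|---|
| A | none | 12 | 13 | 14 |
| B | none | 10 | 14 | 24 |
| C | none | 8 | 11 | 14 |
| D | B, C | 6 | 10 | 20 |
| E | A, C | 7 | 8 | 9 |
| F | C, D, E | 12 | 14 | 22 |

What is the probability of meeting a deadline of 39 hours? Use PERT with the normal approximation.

te_A = (12 + 4·13 + 14)/6 = 78/6 = 13; σ²_A = ((14−12)/6)² = 0.111
te_B = (10 + 4·14 + 24)/6 = 90/6 = 15; σ²_B = ((24−10)/6)² = 5.444
te_C = (8 + 4·11 + 14)/6 = 66/6 = 11; σ²_C = ((14−8)/6)² = 1.000
te_D = (6 + 4·10 + 20)/6 = 66/6 = 11; σ²_D = ((20−6)/6)² = 5.444
te_E = (7 + 4·8 + 9)/6 = 48/6 = 8; σ²_E = ((9−7)/6)² = 0.111
te_F = (12 + 4·14 + 22)/6 = 90/6 = 15; σ²_F = ((22−12)/6)² = 2.778

Forward pass:
ES_A = 0; EF_A = 13
ES_B = 0; EF_B = 15
ES_C = 0; EF_C = 11
ES_D = max(EF_B=15, EF_C=11) = 15; EF_D = 15+11 = 26
ES_E = max(EF_A=13, EF_C=11) = 13; EF_E = 13+8 = 21
ES_F = max(EF_C=11, EF_D=26, EF_E=21) = 26; EF_F = 26+15 = 41
Expected project duration μ = 41 hours. Critical path: B → D → F.

Variance along critical path = 5.444 + 5.444 + 2.778 = 13.667; σ = √13.667 = 3.697 hours.
Z = (39 − 41) / 3.697 = -0.541
P(T ≤ 39) = Φ(-0.541) ≈ 0.294

0.294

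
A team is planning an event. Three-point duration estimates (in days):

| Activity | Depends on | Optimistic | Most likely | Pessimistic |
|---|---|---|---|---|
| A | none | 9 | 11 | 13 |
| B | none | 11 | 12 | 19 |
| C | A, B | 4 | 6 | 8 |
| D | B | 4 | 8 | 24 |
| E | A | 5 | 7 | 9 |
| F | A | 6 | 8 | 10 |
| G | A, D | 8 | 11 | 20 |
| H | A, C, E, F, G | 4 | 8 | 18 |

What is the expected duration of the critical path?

te_A = (9 + 4·11 + 13)/6 = 66/6 = 11
te_B = (11 + 4·12 + 19)/6 = 78/6 = 13
te_C = (4 + 4·6 + 8)/6 = 36/6 = 6
te_D = (4 + 4·8 + 24)/6 = 60/6 = 10
te_E = (5 + 4·7 + 9)/6 = 42/6 = 7
te_F = (6 + 4·8 + 10)/6 = 48/6 = 8
te_G = (8 + 4·11 + 20)/6 = 72/6 = 12
te_H = (4 + 4·8 + 18)/6 = 54/6 = 9

Forward pass:
ES_A = 0; EF_A = 11
ES_B = 0; EF_B = 13
ES_C = max(EF_A=11, EF_B=13) = 13; EF_C = 13+6 = 19
ES_D = 13; EF_D = 13+10 = 23
ES_E = 11; EF_E = 11+7 = 18
ES_F = 11; EF_F = 11+8 = 19
ES_G = max(EF_A=11, EF_D=23) = 23; EF_G = 23+12 = 35
ES_H = max(EF_A=11, EF_C=19, EF_E=18, EF_F=19, EF_G=35) = 35; EF_H = 35+9 = 44
Expected project duration μ = 44 days. Critical path: B → D → G → H.

44 days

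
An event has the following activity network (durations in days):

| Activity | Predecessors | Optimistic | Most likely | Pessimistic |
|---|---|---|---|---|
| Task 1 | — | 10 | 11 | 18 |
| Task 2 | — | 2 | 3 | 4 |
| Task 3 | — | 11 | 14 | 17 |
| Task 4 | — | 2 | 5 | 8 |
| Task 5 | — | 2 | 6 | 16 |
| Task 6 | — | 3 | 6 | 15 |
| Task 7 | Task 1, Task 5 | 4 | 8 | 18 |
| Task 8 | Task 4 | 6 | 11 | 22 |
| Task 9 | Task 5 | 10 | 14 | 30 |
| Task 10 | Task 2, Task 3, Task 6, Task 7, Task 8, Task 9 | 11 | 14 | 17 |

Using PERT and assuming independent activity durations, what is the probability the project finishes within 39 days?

0.683

te_Task 1 = (10 + 4·11 + 18)/6 = 72/6 = 12; σ²_Task 1 = ((18−10)/6)² = 1.778
te_Task 2 = (2 + 4·3 + 4)/6 = 18/6 = 3; σ²_Task 2 = ((4−2)/6)² = 0.111
te_Task 3 = (11 + 4·14 + 17)/6 = 84/6 = 14; σ²_Task 3 = ((17−11)/6)² = 1.000
te_Task 4 = (2 + 4·5 + 8)/6 = 30/6 = 5; σ²_Task 4 = ((8−2)/6)² = 1.000
te_Task 5 = (2 + 4·6 + 16)/6 = 42/6 = 7; σ²_Task 5 = ((16−2)/6)² = 5.444
te_Task 6 = (3 + 4·6 + 15)/6 = 42/6 = 7; σ²_Task 6 = ((15−3)/6)² = 4.000
te_Task 7 = (4 + 4·8 + 18)/6 = 54/6 = 9; σ²_Task 7 = ((18−4)/6)² = 5.444
te_Task 8 = (6 + 4·11 + 22)/6 = 72/6 = 12; σ²_Task 8 = ((22−6)/6)² = 7.111
te_Task 9 = (10 + 4·14 + 30)/6 = 96/6 = 16; σ²_Task 9 = ((30−10)/6)² = 11.111
te_Task 10 = (11 + 4·14 + 17)/6 = 84/6 = 14; σ²_Task 10 = ((17−11)/6)² = 1.000

Forward pass:
ES_Task 1 = 0; EF_Task 1 = 12
ES_Task 2 = 0; EF_Task 2 = 3
ES_Task 3 = 0; EF_Task 3 = 14
ES_Task 4 = 0; EF_Task 4 = 5
ES_Task 5 = 0; EF_Task 5 = 7
ES_Task 6 = 0; EF_Task 6 = 7
ES_Task 7 = max(EF_Task 1=12, EF_Task 5=7) = 12; EF_Task 7 = 12+9 = 21
ES_Task 8 = 5; EF_Task 8 = 5+12 = 17
ES_Task 9 = 7; EF_Task 9 = 7+16 = 23
ES_Task 10 = max(EF_Task 2=3, EF_Task 3=14, EF_Task 6=7, EF_Task 7=21, EF_Task 8=17, EF_Task 9=23) = 23; EF_Task 10 = 23+14 = 37
Expected project duration μ = 37 days. Critical path: Task 5 → Task 9 → Task 10.

Variance along critical path = 5.444 + 11.111 + 1.000 = 17.556; σ = √17.556 = 4.190 days.
Z = (39 − 37) / 4.190 = 0.477
P(T ≤ 39) = Φ(0.477) ≈ 0.683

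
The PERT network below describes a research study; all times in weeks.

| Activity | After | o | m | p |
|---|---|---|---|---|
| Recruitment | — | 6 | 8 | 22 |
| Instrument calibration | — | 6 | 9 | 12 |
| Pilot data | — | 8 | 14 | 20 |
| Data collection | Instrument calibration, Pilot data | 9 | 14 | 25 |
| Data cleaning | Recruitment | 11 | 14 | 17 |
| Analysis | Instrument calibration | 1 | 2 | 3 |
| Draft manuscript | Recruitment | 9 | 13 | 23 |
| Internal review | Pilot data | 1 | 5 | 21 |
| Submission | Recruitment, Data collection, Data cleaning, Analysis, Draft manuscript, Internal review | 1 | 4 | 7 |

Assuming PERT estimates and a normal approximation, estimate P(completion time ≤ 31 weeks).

te_Recruitment = (6 + 4·8 + 22)/6 = 60/6 = 10; σ²_Recruitment = ((22−6)/6)² = 7.111
te_Instrument calibration = (6 + 4·9 + 12)/6 = 54/6 = 9; σ²_Instrument calibration = ((12−6)/6)² = 1.000
te_Pilot data = (8 + 4·14 + 20)/6 = 84/6 = 14; σ²_Pilot data = ((20−8)/6)² = 4.000
te_Data collection = (9 + 4·14 + 25)/6 = 90/6 = 15; σ²_Data collection = ((25−9)/6)² = 7.111
te_Data cleaning = (11 + 4·14 + 17)/6 = 84/6 = 14; σ²_Data cleaning = ((17−11)/6)² = 1.000
te_Analysis = (1 + 4·2 + 3)/6 = 12/6 = 2; σ²_Analysis = ((3−1)/6)² = 0.111
te_Draft manuscript = (9 + 4·13 + 23)/6 = 84/6 = 14; σ²_Draft manuscript = ((23−9)/6)² = 5.444
te_Internal review = (1 + 4·5 + 21)/6 = 42/6 = 7; σ²_Internal review = ((21−1)/6)² = 11.111
te_Submission = (1 + 4·4 + 7)/6 = 24/6 = 4; σ²_Submission = ((7−1)/6)² = 1.000

Forward pass:
ES_Recruitment = 0; EF_Recruitment = 10
ES_Instrument calibration = 0; EF_Instrument calibration = 9
ES_Pilot data = 0; EF_Pilot data = 14
ES_Data collection = max(EF_Instrument calibration=9, EF_Pilot data=14) = 14; EF_Data collection = 14+15 = 29
ES_Data cleaning = 10; EF_Data cleaning = 10+14 = 24
ES_Analysis = 9; EF_Analysis = 9+2 = 11
ES_Draft manuscript = 10; EF_Draft manuscript = 10+14 = 24
ES_Internal review = 14; EF_Internal review = 14+7 = 21
ES_Submission = max(EF_Recruitment=10, EF_Data collection=29, EF_Data cleaning=24, EF_Analysis=11, EF_Draft manuscript=24, EF_Internal review=21) = 29; EF_Submission = 29+4 = 33
Expected project duration μ = 33 weeks. Critical path: Pilot data → Data collection → Submission.

Variance along critical path = 4.000 + 7.111 + 1.000 = 12.111; σ = √12.111 = 3.480 weeks.
Z = (31 − 33) / 3.480 = -0.575
P(T ≤ 31) = Φ(-0.575) ≈ 0.283

0.283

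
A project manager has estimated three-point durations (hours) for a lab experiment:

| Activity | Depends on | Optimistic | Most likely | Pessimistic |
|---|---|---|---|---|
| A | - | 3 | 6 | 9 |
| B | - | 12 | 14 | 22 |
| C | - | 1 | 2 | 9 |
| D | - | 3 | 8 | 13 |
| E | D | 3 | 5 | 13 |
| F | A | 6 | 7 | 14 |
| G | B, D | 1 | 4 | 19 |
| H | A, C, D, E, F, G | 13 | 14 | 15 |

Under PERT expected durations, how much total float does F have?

7 hours

te_A = (3 + 4·6 + 9)/6 = 36/6 = 6
te_B = (12 + 4·14 + 22)/6 = 90/6 = 15
te_C = (1 + 4·2 + 9)/6 = 18/6 = 3
te_D = (3 + 4·8 + 13)/6 = 48/6 = 8
te_E = (3 + 4·5 + 13)/6 = 36/6 = 6
te_F = (6 + 4·7 + 14)/6 = 48/6 = 8
te_G = (1 + 4·4 + 19)/6 = 36/6 = 6
te_H = (13 + 4·14 + 15)/6 = 84/6 = 14

Forward pass:
ES_A = 0; EF_A = 6
ES_B = 0; EF_B = 15
ES_C = 0; EF_C = 3
ES_D = 0; EF_D = 8
ES_E = 8; EF_E = 8+6 = 14
ES_F = 6; EF_F = 6+8 = 14
ES_G = max(EF_B=15, EF_D=8) = 15; EF_G = 15+6 = 21
ES_H = max(EF_A=6, EF_C=3, EF_D=8, EF_E=14, EF_F=14, EF_G=21) = 21; EF_H = 21+14 = 35
Expected project duration μ = 35 hours. Critical path: B → G → H.

Backward pass:
LF_H = 35; LS_H = 35−14 = 21
LF_G = LS_H = 21; LS_G = 21−6 = 15
LF_F = LS_H = 21; LS_F = 21−8 = 13
LF_E = LS_H = 21; LS_E = 21−6 = 15
LF_D = min(LS_E=15, LS_G=15, LS_H=21) = 15; LS_D = 15−8 = 7
LF_C = LS_H = 21; LS_C = 21−3 = 18
LF_B = LS_G = 15; LS_B = 15−15 = 0
LF_A = min(LS_F=13, LS_H=21) = 13; LS_A = 13−6 = 7
Slack_F = LS_F − ES_F = 13 − 6 = 7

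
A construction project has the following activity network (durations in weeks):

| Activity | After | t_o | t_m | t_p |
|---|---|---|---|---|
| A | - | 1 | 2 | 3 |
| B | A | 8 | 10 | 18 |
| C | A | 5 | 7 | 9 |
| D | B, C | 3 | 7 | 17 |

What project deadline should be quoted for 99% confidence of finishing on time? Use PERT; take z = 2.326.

te_A = (1 + 4·2 + 3)/6 = 12/6 = 2; σ²_A = ((3−1)/6)² = 0.111
te_B = (8 + 4·10 + 18)/6 = 66/6 = 11; σ²_B = ((18−8)/6)² = 2.778
te_C = (5 + 4·7 + 9)/6 = 42/6 = 7; σ²_C = ((9−5)/6)² = 0.444
te_D = (3 + 4·7 + 17)/6 = 48/6 = 8; σ²_D = ((17−3)/6)² = 5.444

Forward pass:
ES_A = 0; EF_A = 2
ES_B = 2; EF_B = 2+11 = 13
ES_C = 2; EF_C = 2+7 = 9
ES_D = max(EF_B=13, EF_C=9) = 13; EF_D = 13+8 = 21
Expected project duration μ = 21 weeks. Critical path: A → B → D.

Variance along critical path = 0.111 + 2.778 + 5.444 = 8.333; σ = 2.887 weeks.
D = μ + z·σ = 21 + 2.326·2.887 = 27.7 weeks

27.7 weeks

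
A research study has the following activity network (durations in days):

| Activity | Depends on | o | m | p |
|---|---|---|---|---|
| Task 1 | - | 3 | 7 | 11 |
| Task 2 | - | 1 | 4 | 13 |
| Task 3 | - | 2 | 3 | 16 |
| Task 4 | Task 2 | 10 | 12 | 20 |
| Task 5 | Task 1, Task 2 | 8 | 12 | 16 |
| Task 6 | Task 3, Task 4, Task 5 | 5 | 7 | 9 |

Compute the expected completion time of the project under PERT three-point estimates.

26 days

te_Task 1 = (3 + 4·7 + 11)/6 = 42/6 = 7
te_Task 2 = (1 + 4·4 + 13)/6 = 30/6 = 5
te_Task 3 = (2 + 4·3 + 16)/6 = 30/6 = 5
te_Task 4 = (10 + 4·12 + 20)/6 = 78/6 = 13
te_Task 5 = (8 + 4·12 + 16)/6 = 72/6 = 12
te_Task 6 = (5 + 4·7 + 9)/6 = 42/6 = 7

Forward pass:
ES_Task 1 = 0; EF_Task 1 = 7
ES_Task 2 = 0; EF_Task 2 = 5
ES_Task 3 = 0; EF_Task 3 = 5
ES_Task 4 = 5; EF_Task 4 = 5+13 = 18
ES_Task 5 = max(EF_Task 1=7, EF_Task 2=5) = 7; EF_Task 5 = 7+12 = 19
ES_Task 6 = max(EF_Task 3=5, EF_Task 4=18, EF_Task 5=19) = 19; EF_Task 6 = 19+7 = 26
Expected project duration μ = 26 days. Critical path: Task 1 → Task 5 → Task 6.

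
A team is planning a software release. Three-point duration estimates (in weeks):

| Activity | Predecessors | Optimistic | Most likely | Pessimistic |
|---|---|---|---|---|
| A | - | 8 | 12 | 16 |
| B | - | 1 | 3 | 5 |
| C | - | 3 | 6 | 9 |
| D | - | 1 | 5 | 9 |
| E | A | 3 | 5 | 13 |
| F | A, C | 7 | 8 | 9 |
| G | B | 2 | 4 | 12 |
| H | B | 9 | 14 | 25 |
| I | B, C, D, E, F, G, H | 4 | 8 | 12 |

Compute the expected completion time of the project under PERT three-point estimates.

28 weeks

te_A = (8 + 4·12 + 16)/6 = 72/6 = 12
te_B = (1 + 4·3 + 5)/6 = 18/6 = 3
te_C = (3 + 4·6 + 9)/6 = 36/6 = 6
te_D = (1 + 4·5 + 9)/6 = 30/6 = 5
te_E = (3 + 4·5 + 13)/6 = 36/6 = 6
te_F = (7 + 4·8 + 9)/6 = 48/6 = 8
te_G = (2 + 4·4 + 12)/6 = 30/6 = 5
te_H = (9 + 4·14 + 25)/6 = 90/6 = 15
te_I = (4 + 4·8 + 12)/6 = 48/6 = 8

Forward pass:
ES_A = 0; EF_A = 12
ES_B = 0; EF_B = 3
ES_C = 0; EF_C = 6
ES_D = 0; EF_D = 5
ES_E = 12; EF_E = 12+6 = 18
ES_F = max(EF_A=12, EF_C=6) = 12; EF_F = 12+8 = 20
ES_G = 3; EF_G = 3+5 = 8
ES_H = 3; EF_H = 3+15 = 18
ES_I = max(EF_B=3, EF_C=6, EF_D=5, EF_E=18, EF_F=20, EF_G=8, EF_H=18) = 20; EF_I = 20+8 = 28
Expected project duration μ = 28 weeks. Critical path: A → F → I.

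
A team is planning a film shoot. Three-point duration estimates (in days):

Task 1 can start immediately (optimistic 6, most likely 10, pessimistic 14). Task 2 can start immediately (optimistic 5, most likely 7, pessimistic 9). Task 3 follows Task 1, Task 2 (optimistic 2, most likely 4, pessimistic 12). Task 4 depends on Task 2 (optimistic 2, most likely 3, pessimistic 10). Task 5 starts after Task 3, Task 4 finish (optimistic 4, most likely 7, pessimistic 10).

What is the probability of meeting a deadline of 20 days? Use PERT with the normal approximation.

0.198

te_Task 1 = (6 + 4·10 + 14)/6 = 60/6 = 10; σ²_Task 1 = ((14−6)/6)² = 1.778
te_Task 2 = (5 + 4·7 + 9)/6 = 42/6 = 7; σ²_Task 2 = ((9−5)/6)² = 0.444
te_Task 3 = (2 + 4·4 + 12)/6 = 30/6 = 5; σ²_Task 3 = ((12−2)/6)² = 2.778
te_Task 4 = (2 + 4·3 + 10)/6 = 24/6 = 4; σ²_Task 4 = ((10−2)/6)² = 1.778
te_Task 5 = (4 + 4·7 + 10)/6 = 42/6 = 7; σ²_Task 5 = ((10−4)/6)² = 1.000

Forward pass:
ES_Task 1 = 0; EF_Task 1 = 10
ES_Task 2 = 0; EF_Task 2 = 7
ES_Task 3 = max(EF_Task 1=10, EF_Task 2=7) = 10; EF_Task 3 = 10+5 = 15
ES_Task 4 = 7; EF_Task 4 = 7+4 = 11
ES_Task 5 = max(EF_Task 3=15, EF_Task 4=11) = 15; EF_Task 5 = 15+7 = 22
Expected project duration μ = 22 days. Critical path: Task 1 → Task 3 → Task 5.

Variance along critical path = 1.778 + 2.778 + 1.000 = 5.556; σ = √5.556 = 2.357 days.
Z = (20 − 22) / 2.357 = -0.849
P(T ≤ 20) = Φ(-0.849) ≈ 0.198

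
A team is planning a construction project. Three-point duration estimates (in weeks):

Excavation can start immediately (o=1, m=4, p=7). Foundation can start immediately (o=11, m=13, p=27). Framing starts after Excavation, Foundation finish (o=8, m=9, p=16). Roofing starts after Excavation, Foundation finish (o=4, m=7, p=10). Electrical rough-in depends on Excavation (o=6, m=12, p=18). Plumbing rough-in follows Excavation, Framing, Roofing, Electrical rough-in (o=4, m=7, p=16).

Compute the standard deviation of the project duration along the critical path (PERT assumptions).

te_Excavation = (1 + 4·4 + 7)/6 = 24/6 = 4; σ²_Excavation = ((7−1)/6)² = 1.000
te_Foundation = (11 + 4·13 + 27)/6 = 90/6 = 15; σ²_Foundation = ((27−11)/6)² = 7.111
te_Framing = (8 + 4·9 + 16)/6 = 60/6 = 10; σ²_Framing = ((16−8)/6)² = 1.778
te_Roofing = (4 + 4·7 + 10)/6 = 42/6 = 7; σ²_Roofing = ((10−4)/6)² = 1.000
te_Electrical rough-in = (6 + 4·12 + 18)/6 = 72/6 = 12; σ²_Electrical rough-in = ((18−6)/6)² = 4.000
te_Plumbing rough-in = (4 + 4·7 + 16)/6 = 48/6 = 8; σ²_Plumbing rough-in = ((16−4)/6)² = 4.000

Forward pass:
ES_Excavation = 0; EF_Excavation = 4
ES_Foundation = 0; EF_Foundation = 15
ES_Framing = max(EF_Excavation=4, EF_Foundation=15) = 15; EF_Framing = 15+10 = 25
ES_Roofing = max(EF_Excavation=4, EF_Foundation=15) = 15; EF_Roofing = 15+7 = 22
ES_Electrical rough-in = 4; EF_Electrical rough-in = 4+12 = 16
ES_Plumbing rough-in = max(EF_Excavation=4, EF_Framing=25, EF_Roofing=22, EF_Electrical rough-in=16) = 25; EF_Plumbing rough-in = 25+8 = 33
Expected project duration μ = 33 weeks. Critical path: Foundation → Framing → Plumbing rough-in.

Variance along critical path = 7.111 + 1.778 + 4.000 = 12.889
σ = √12.889 = 3.590 weeks

3.59 weeks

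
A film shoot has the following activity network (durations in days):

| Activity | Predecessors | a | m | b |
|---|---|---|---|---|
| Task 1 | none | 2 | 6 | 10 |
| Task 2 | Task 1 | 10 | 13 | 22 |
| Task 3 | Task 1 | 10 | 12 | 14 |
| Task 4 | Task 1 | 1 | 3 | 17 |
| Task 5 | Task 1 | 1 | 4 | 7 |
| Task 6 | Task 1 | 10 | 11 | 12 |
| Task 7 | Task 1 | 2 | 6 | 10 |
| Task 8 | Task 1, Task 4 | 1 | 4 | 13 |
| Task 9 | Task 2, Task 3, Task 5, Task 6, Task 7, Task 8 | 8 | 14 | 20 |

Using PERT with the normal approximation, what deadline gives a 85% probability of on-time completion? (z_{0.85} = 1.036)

te_Task 1 = (2 + 4·6 + 10)/6 = 36/6 = 6; σ²_Task 1 = ((10−2)/6)² = 1.778
te_Task 2 = (10 + 4·13 + 22)/6 = 84/6 = 14; σ²_Task 2 = ((22−10)/6)² = 4.000
te_Task 3 = (10 + 4·12 + 14)/6 = 72/6 = 12; σ²_Task 3 = ((14−10)/6)² = 0.444
te_Task 4 = (1 + 4·3 + 17)/6 = 30/6 = 5; σ²_Task 4 = ((17−1)/6)² = 7.111
te_Task 5 = (1 + 4·4 + 7)/6 = 24/6 = 4; σ²_Task 5 = ((7−1)/6)² = 1.000
te_Task 6 = (10 + 4·11 + 12)/6 = 66/6 = 11; σ²_Task 6 = ((12−10)/6)² = 0.111
te_Task 7 = (2 + 4·6 + 10)/6 = 36/6 = 6; σ²_Task 7 = ((10−2)/6)² = 1.778
te_Task 8 = (1 + 4·4 + 13)/6 = 30/6 = 5; σ²_Task 8 = ((13−1)/6)² = 4.000
te_Task 9 = (8 + 4·14 + 20)/6 = 84/6 = 14; σ²_Task 9 = ((20−8)/6)² = 4.000

Forward pass:
ES_Task 1 = 0; EF_Task 1 = 6
ES_Task 2 = 6; EF_Task 2 = 6+14 = 20
ES_Task 3 = 6; EF_Task 3 = 6+12 = 18
ES_Task 4 = 6; EF_Task 4 = 6+5 = 11
ES_Task 5 = 6; EF_Task 5 = 6+4 = 10
ES_Task 6 = 6; EF_Task 6 = 6+11 = 17
ES_Task 7 = 6; EF_Task 7 = 6+6 = 12
ES_Task 8 = max(EF_Task 1=6, EF_Task 4=11) = 11; EF_Task 8 = 11+5 = 16
ES_Task 9 = max(EF_Task 2=20, EF_Task 3=18, EF_Task 5=10, EF_Task 6=17, EF_Task 7=12, EF_Task 8=16) = 20; EF_Task 9 = 20+14 = 34
Expected project duration μ = 34 days. Critical path: Task 1 → Task 2 → Task 9.

Variance along critical path = 1.778 + 4.000 + 4.000 = 9.778; σ = 3.127 days.
D = μ + z·σ = 34 + 1.036·3.127 = 37.2 days

37.2 days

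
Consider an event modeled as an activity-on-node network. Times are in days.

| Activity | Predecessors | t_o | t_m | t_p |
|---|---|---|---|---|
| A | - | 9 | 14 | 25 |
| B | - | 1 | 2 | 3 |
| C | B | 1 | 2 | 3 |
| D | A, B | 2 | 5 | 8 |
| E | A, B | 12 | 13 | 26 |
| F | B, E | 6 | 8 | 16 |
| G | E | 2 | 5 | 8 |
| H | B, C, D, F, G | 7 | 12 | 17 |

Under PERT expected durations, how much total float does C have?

te_A = (9 + 4·14 + 25)/6 = 90/6 = 15
te_B = (1 + 4·2 + 3)/6 = 12/6 = 2
te_C = (1 + 4·2 + 3)/6 = 12/6 = 2
te_D = (2 + 4·5 + 8)/6 = 30/6 = 5
te_E = (12 + 4·13 + 26)/6 = 90/6 = 15
te_F = (6 + 4·8 + 16)/6 = 54/6 = 9
te_G = (2 + 4·5 + 8)/6 = 30/6 = 5
te_H = (7 + 4·12 + 17)/6 = 72/6 = 12

Forward pass:
ES_A = 0; EF_A = 15
ES_B = 0; EF_B = 2
ES_C = 2; EF_C = 2+2 = 4
ES_D = max(EF_A=15, EF_B=2) = 15; EF_D = 15+5 = 20
ES_E = max(EF_A=15, EF_B=2) = 15; EF_E = 15+15 = 30
ES_F = max(EF_B=2, EF_E=30) = 30; EF_F = 30+9 = 39
ES_G = 30; EF_G = 30+5 = 35
ES_H = max(EF_B=2, EF_C=4, EF_D=20, EF_F=39, EF_G=35) = 39; EF_H = 39+12 = 51
Expected project duration μ = 51 days. Critical path: A → E → F → H.

Backward pass:
LF_H = 51; LS_H = 51−12 = 39
LF_G = LS_H = 39; LS_G = 39−5 = 34
LF_F = LS_H = 39; LS_F = 39−9 = 30
LF_E = min(LS_F=30, LS_G=34) = 30; LS_E = 30−15 = 15
LF_D = LS_H = 39; LS_D = 39−5 = 34
LF_C = LS_H = 39; LS_C = 39−2 = 37
LF_B = min(LS_C=37, LS_D=34, LS_E=15, LS_F=30, LS_H=39) = 15; LS_B = 15−2 = 13
LF_A = min(LS_D=34, LS_E=15) = 15; LS_A = 15−15 = 0
Slack_C = LS_C − ES_C = 37 − 2 = 35

35 days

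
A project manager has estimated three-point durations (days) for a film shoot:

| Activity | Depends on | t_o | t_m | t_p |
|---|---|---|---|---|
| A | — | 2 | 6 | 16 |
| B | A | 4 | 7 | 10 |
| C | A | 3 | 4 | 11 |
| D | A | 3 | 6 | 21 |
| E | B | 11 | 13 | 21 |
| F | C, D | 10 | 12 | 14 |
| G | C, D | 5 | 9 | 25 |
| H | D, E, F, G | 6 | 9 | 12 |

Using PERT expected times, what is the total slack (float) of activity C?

4 days

te_A = (2 + 4·6 + 16)/6 = 42/6 = 7
te_B = (4 + 4·7 + 10)/6 = 42/6 = 7
te_C = (3 + 4·4 + 11)/6 = 30/6 = 5
te_D = (3 + 4·6 + 21)/6 = 48/6 = 8
te_E = (11 + 4·13 + 21)/6 = 84/6 = 14
te_F = (10 + 4·12 + 14)/6 = 72/6 = 12
te_G = (5 + 4·9 + 25)/6 = 66/6 = 11
te_H = (6 + 4·9 + 12)/6 = 54/6 = 9

Forward pass:
ES_A = 0; EF_A = 7
ES_B = 7; EF_B = 7+7 = 14
ES_C = 7; EF_C = 7+5 = 12
ES_D = 7; EF_D = 7+8 = 15
ES_E = 14; EF_E = 14+14 = 28
ES_F = max(EF_C=12, EF_D=15) = 15; EF_F = 15+12 = 27
ES_G = max(EF_C=12, EF_D=15) = 15; EF_G = 15+11 = 26
ES_H = max(EF_D=15, EF_E=28, EF_F=27, EF_G=26) = 28; EF_H = 28+9 = 37
Expected project duration μ = 37 days. Critical path: A → B → E → H.

Backward pass:
LF_H = 37; LS_H = 37−9 = 28
LF_G = LS_H = 28; LS_G = 28−11 = 17
LF_F = LS_H = 28; LS_F = 28−12 = 16
LF_E = LS_H = 28; LS_E = 28−14 = 14
LF_D = min(LS_F=16, LS_G=17, LS_H=28) = 16; LS_D = 16−8 = 8
LF_C = min(LS_F=16, LS_G=17) = 16; LS_C = 16−5 = 11
LF_B = LS_E = 14; LS_B = 14−7 = 7
LF_A = min(LS_B=7, LS_C=11, LS_D=8) = 7; LS_A = 7−7 = 0
Slack_C = LS_C − ES_C = 11 − 7 = 4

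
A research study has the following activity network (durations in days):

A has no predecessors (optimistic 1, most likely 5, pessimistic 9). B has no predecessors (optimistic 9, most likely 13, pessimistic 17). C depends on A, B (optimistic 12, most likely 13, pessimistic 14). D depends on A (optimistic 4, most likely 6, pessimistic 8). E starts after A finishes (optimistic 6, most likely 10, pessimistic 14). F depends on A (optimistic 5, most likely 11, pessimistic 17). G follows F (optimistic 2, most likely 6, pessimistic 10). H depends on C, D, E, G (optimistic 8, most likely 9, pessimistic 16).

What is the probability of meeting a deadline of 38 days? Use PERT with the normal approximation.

0.852

te_A = (1 + 4·5 + 9)/6 = 30/6 = 5; σ²_A = ((9−1)/6)² = 1.778
te_B = (9 + 4·13 + 17)/6 = 78/6 = 13; σ²_B = ((17−9)/6)² = 1.778
te_C = (12 + 4·13 + 14)/6 = 78/6 = 13; σ²_C = ((14−12)/6)² = 0.111
te_D = (4 + 4·6 + 8)/6 = 36/6 = 6; σ²_D = ((8−4)/6)² = 0.444
te_E = (6 + 4·10 + 14)/6 = 60/6 = 10; σ²_E = ((14−6)/6)² = 1.778
te_F = (5 + 4·11 + 17)/6 = 66/6 = 11; σ²_F = ((17−5)/6)² = 4.000
te_G = (2 + 4·6 + 10)/6 = 36/6 = 6; σ²_G = ((10−2)/6)² = 1.778
te_H = (8 + 4·9 + 16)/6 = 60/6 = 10; σ²_H = ((16−8)/6)² = 1.778

Forward pass:
ES_A = 0; EF_A = 5
ES_B = 0; EF_B = 13
ES_C = max(EF_A=5, EF_B=13) = 13; EF_C = 13+13 = 26
ES_D = 5; EF_D = 5+6 = 11
ES_E = 5; EF_E = 5+10 = 15
ES_F = 5; EF_F = 5+11 = 16
ES_G = 16; EF_G = 16+6 = 22
ES_H = max(EF_C=26, EF_D=11, EF_E=15, EF_G=22) = 26; EF_H = 26+10 = 36
Expected project duration μ = 36 days. Critical path: B → C → H.

Variance along critical path = 1.778 + 0.111 + 1.778 = 3.667; σ = √3.667 = 1.915 days.
Z = (38 − 36) / 1.915 = 1.044
P(T ≤ 38) = Φ(1.044) ≈ 0.852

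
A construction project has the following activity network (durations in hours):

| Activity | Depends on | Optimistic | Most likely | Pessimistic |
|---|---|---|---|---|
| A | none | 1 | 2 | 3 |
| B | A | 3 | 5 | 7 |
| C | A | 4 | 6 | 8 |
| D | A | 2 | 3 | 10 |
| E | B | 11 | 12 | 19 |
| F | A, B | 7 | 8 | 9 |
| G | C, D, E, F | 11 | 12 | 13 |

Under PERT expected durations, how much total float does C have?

te_A = (1 + 4·2 + 3)/6 = 12/6 = 2
te_B = (3 + 4·5 + 7)/6 = 30/6 = 5
te_C = (4 + 4·6 + 8)/6 = 36/6 = 6
te_D = (2 + 4·3 + 10)/6 = 24/6 = 4
te_E = (11 + 4·12 + 19)/6 = 78/6 = 13
te_F = (7 + 4·8 + 9)/6 = 48/6 = 8
te_G = (11 + 4·12 + 13)/6 = 72/6 = 12

Forward pass:
ES_A = 0; EF_A = 2
ES_B = 2; EF_B = 2+5 = 7
ES_C = 2; EF_C = 2+6 = 8
ES_D = 2; EF_D = 2+4 = 6
ES_E = 7; EF_E = 7+13 = 20
ES_F = max(EF_A=2, EF_B=7) = 7; EF_F = 7+8 = 15
ES_G = max(EF_C=8, EF_D=6, EF_E=20, EF_F=15) = 20; EF_G = 20+12 = 32
Expected project duration μ = 32 hours. Critical path: A → B → E → G.

Backward pass:
LF_G = 32; LS_G = 32−12 = 20
LF_F = LS_G = 20; LS_F = 20−8 = 12
LF_E = LS_G = 20; LS_E = 20−13 = 7
LF_D = LS_G = 20; LS_D = 20−4 = 16
LF_C = LS_G = 20; LS_C = 20−6 = 14
LF_B = min(LS_E=7, LS_F=12) = 7; LS_B = 7−5 = 2
LF_A = min(LS_B=2, LS_C=14, LS_D=16, LS_F=12) = 2; LS_A = 2−2 = 0
Slack_C = LS_C − ES_C = 14 − 2 = 12

12 hours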